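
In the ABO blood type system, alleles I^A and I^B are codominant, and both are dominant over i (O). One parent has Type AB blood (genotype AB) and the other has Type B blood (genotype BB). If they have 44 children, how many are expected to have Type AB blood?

Cross: AB × BB
Possible offspring genotypes: 2 AB, 2 BB
Blood type counts: 2 Type AB, 2 Type B
Probability of Type AB: 2/4 = 1/2
Expected count = 1/2 × 44 = 22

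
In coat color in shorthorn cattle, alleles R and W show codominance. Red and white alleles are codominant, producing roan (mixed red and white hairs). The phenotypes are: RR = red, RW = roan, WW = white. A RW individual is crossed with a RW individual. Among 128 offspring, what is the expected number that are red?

Punnett square for RW × RW:
Offspring genotypes: 1 RR, 2 RW, 1 WW
Phenotype counts: 1 red, 2 roan, 1 white
red: 1 out of 4 → fraction 1/4
Expected count = 1/4 × 128 = 32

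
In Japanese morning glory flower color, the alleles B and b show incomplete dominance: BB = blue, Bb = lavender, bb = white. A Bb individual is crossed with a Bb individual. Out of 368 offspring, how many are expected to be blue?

Punnett square for Bb × Bb:
Offspring genotypes: 1 BB, 2 Bb, 1 bb
Phenotype counts: 1 blue, 2 lavender, 1 white
blue: 1 out of 4 → fraction 1/4
Expected count = 1/4 × 368 = 92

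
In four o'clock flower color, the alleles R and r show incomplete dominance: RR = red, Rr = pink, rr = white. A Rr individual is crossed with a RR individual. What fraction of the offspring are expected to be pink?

Punnett square for Rr × RR:
Offspring genotypes: 2 RR, 2 Rr
Phenotype counts: 2 red, 2 pink
pink: 2 out of 4
Probability: 2/4 = 1/2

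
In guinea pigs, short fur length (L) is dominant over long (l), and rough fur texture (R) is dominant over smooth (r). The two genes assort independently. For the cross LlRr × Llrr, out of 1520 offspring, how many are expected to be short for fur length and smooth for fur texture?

Dihybrid cross LlRr × Llrr — consider each gene separately:
fur length: Ll × Ll → 1 LL, 2 Ll, 1 ll → 3 L_ : 1 ll (out of 4)
fur texture: Rr × rr → 2 Rr, 2 rr → 2 R_ : 2 rr (out of 4)
Looking for: short (L_) and smooth (rr)
P(short) = 3/4, P(smooth) = 2/4
P(both) = 3/4 × 2/4 = 6/16 = 3/8
Expected count = 3/8 × 1520 = 570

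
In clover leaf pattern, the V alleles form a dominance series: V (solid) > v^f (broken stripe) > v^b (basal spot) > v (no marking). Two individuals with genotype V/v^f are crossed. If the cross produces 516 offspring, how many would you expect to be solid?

Cross: V/v^f × V/v^f
Allele dominance: V > v^f > v^b > v
Offspring genotypes: 1 V/V, 2 V/v^f, 1 v^f/v^f
Phenotype counts: 3 solid, 1 broken stripe
solid: 3 out of 4 → fraction 3/4
Expected count = 3/4 × 516 = 387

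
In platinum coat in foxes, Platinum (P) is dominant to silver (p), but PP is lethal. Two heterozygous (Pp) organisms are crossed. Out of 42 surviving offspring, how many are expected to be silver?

Cross: Pp × Pp
Punnett square offspring (before lethality): 1 PP, 2 Pp, 1 pp
The PP genotype is lethal (embryos die); surviving offspring: 2 Pp, 1 pp
silver: 1 out of 3 → fraction 1/3
Expected count = 1/3 × 42 = 14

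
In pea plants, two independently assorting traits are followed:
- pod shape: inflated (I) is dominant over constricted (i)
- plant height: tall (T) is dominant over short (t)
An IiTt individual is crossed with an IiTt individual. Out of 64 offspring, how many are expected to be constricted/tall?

Dihybrid cross IiTt × IiTt — consider each gene separately:
pod shape: Ii × Ii → 1 II, 2 Ii, 1 ii → 3 I_ : 1 ii (out of 4)
plant height: Tt × Tt → 1 TT, 2 Tt, 1 tt → 3 T_ : 1 tt (out of 4)
Combine (counts out of 4 × 4 = 16): inflated/tall (I_T_) = 3×3 = 9; inflated/short (I_tt) = 3×1 = 3; constricted/tall (iiT_) = 1×3 = 3; constricted/short (iitt) = 1×1 = 1
Phenotype counts (out of 16): 9 inflated/tall, 3 inflated/short, 3 constricted/tall, 1 constricted/short
constricted/tall: 3 out of 16 → fraction 3/16
Expected count = 3/16 × 64 = 12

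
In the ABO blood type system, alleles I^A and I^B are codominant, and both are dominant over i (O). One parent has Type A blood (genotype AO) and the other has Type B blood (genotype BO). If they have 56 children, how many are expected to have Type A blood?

Cross: AO × BO
Possible offspring genotypes: 1 AB, 1 AO, 1 BO, 1 OO
Blood type counts: 1 Type AB, 1 Type A, 1 Type B, 1 Type O
Probability of Type A: 1/4
Expected count = 1/4 × 56 = 14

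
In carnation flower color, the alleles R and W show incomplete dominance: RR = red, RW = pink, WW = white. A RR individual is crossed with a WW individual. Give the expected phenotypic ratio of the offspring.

Punnett square for RR × WW:
Offspring genotypes: 4 RW
Phenotype counts: 4 pink
Ratio: all pink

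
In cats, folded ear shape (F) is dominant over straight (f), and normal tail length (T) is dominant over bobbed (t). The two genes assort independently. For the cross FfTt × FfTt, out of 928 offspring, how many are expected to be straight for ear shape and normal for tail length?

Dihybrid cross FfTt × FfTt — consider each gene separately:
ear shape: Ff × Ff → 1 FF, 2 Ff, 1 ff → 3 F_ : 1 ff (out of 4)
tail length: Tt × Tt → 1 TT, 2 Tt, 1 tt → 3 T_ : 1 tt (out of 4)
Looking for: straight (ff) and normal (T_)
P(straight) = 1/4, P(normal) = 3/4
P(both) = 1/4 × 3/4 = 3/16
Expected count = 3/16 × 928 = 174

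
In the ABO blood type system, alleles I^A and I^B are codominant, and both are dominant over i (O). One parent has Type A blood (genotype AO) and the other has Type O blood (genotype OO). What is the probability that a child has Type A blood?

Cross: AO × OO
Possible offspring genotypes: 2 AO, 2 OO
Blood type counts: 2 Type A, 2 Type O
Probability of Type A: 2/4 = 1/2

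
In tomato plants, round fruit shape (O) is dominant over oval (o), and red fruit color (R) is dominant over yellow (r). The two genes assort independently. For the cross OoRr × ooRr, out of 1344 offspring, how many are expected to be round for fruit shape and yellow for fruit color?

Dihybrid cross OoRr × ooRr — consider each gene separately:
fruit shape: Oo × oo → 2 Oo, 2 oo → 2 O_ : 2 oo (out of 4)
fruit color: Rr × Rr → 1 RR, 2 Rr, 1 rr → 3 R_ : 1 rr (out of 4)
Looking for: round (O_) and yellow (rr)
P(round) = 2/4, P(yellow) = 1/4
P(both) = 2/4 × 1/4 = 2/16 = 1/8
Expected count = 1/8 × 1344 = 168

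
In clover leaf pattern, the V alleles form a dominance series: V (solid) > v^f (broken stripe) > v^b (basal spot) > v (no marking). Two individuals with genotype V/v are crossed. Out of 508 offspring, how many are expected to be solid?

Cross: V/v × V/v
Allele dominance: V > v^f > v^b > v
Offspring genotypes: 1 V/V, 2 V/v, 1 v/v
Phenotype counts: 3 solid, 1 unmarked
solid: 3 out of 4 → fraction 3/4
Expected count = 3/4 × 508 = 381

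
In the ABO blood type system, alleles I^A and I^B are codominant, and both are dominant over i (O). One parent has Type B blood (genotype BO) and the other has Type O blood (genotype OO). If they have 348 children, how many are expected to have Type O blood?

Cross: BO × OO
Possible offspring genotypes: 2 BO, 2 OO
Blood type counts: 2 Type B, 2 Type O
Probability of Type O: 2/4 = 1/2
Expected count = 1/2 × 348 = 174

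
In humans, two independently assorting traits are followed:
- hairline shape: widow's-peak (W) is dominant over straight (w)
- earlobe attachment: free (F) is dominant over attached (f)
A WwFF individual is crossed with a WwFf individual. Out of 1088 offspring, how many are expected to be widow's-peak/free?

Dihybrid cross WwFF × WwFf — consider each gene separately:
hairline shape: Ww × Ww → 1 WW, 2 Ww, 1 ww → 3 W_ : 1 ww (out of 4)
earlobe attachment: FF × Ff → 2 FF, 2 Ff → 4 F_ (out of 4)
Combine (counts out of 4 × 4 = 16): widow's-peak/free (W_F_) = 3×4 = 12; straight/free (wwF_) = 1×4 = 4
Phenotype counts (out of 16): 12 widow's-peak/free, 4 straight/free
widow's-peak/free: 12 out of 16 → fraction 3/4
Expected count = 3/4 × 1088 = 816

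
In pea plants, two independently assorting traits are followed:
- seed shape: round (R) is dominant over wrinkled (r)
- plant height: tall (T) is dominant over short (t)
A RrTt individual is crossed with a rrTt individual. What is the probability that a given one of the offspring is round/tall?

Dihybrid cross RrTt × rrTt — consider each gene separately:
seed shape: Rr × rr → 2 Rr, 2 rr → 2 R_ : 2 rr (out of 4)
plant height: Tt × Tt → 1 TT, 2 Tt, 1 tt → 3 T_ : 1 tt (out of 4)
Combine (counts out of 4 × 4 = 16): round/tall (R_T_) = 2×3 = 6; round/short (R_tt) = 2×1 = 2; wrinkled/tall (rrT_) = 2×3 = 6; wrinkled/short (rrtt) = 2×1 = 2
Phenotype counts (out of 16): 6 round/tall, 2 round/short, 6 wrinkled/tall, 2 wrinkled/short
round/tall: 6 out of 16
Probability: 6/16 = 3/8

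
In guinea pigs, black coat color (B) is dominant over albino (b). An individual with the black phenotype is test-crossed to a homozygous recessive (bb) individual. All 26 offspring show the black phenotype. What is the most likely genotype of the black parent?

Test cross: ? × bb
All offspring are black.
If the unknown parent were heterozygous (Bb), about half of 26 offspring would be albino; none are. The unknown parent is most likely homozygous dominant (BB).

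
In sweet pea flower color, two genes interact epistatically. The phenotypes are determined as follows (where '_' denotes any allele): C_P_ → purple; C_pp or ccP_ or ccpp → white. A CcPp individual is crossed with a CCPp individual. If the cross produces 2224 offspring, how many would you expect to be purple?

Cross: CcPp × CCPp — consider each gene separately:
C gene: Cc × CC → 2 CC, 2 Cc → 4 C_ (out of 4)
P gene: Pp × Pp → 1 PP, 2 Pp, 1 pp → 3 P_ : 1 pp (out of 4)
Genotype classes (out of 4 × 4 = 16): C_P_ = 4×3 = 12; C_pp = 4×1 = 4
Apply the phenotype rules: C_P_ (12) → purple; C_pp (4) → white
Phenotype counts (out of 16): 12 purple, 4 white
purple: 12 out of 16 → fraction 3/4
Expected count = 3/4 × 2224 = 1668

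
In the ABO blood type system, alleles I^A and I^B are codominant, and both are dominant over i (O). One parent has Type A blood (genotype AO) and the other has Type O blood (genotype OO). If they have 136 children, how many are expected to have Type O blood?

Cross: AO × OO
Possible offspring genotypes: 2 AO, 2 OO
Blood type counts: 2 Type A, 2 Type O
Probability of Type O: 2/4 = 1/2
Expected count = 1/2 × 136 = 68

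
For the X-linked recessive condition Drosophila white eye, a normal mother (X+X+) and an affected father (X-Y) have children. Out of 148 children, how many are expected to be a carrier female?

Cross: X+X+ × X-Y
Offspring: 2 X+X-, 2 X+Y
Probability of a carrier female: 2/4 = 1/2
Expected count = 1/2 × 148 = 74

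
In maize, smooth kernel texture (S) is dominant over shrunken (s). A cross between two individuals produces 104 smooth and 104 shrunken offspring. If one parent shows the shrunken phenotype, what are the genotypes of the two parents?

Observed offspring: 104 smooth, 104 shrunken
The observed ratio simplifies to 1:1. One parent shows shrunken, so its genotype must be ss. A 1:1 offspring split requires the other parent to be heterozygous (Ss).
Parent genotypes: ss × Ss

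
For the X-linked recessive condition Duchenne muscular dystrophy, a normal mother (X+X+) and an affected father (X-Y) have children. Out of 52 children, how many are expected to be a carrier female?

Cross: X+X+ × X-Y
Offspring: 2 X+X-, 2 X+Y
Probability of a carrier female: 2/4 = 1/2
Expected count = 1/2 × 52 = 26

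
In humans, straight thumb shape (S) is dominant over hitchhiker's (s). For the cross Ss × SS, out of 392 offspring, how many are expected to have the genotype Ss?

Punnett square for Ss × SS:
Offspring genotypes: 2 SS, 2 Ss
Total offspring: 4
Count with target: 2
Probability: 2/4 = 1/2
Expected count = 1/2 × 392 = 196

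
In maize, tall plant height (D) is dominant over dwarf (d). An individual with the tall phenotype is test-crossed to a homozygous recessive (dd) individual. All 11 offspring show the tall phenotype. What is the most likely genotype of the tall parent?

Test cross: ? × dd
All offspring are tall.
If the unknown parent were heterozygous (Dd), about half of 11 offspring would be dwarf; none are. The unknown parent is most likely homozygous dominant (DD).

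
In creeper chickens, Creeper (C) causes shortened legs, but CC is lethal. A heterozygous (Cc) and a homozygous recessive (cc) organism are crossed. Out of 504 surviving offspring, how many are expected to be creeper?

Cross: Cc × cc
Punnett square offspring (before lethality): 2 Cc, 2 cc
No CC offspring are produced in this cross.
creeper: 2 out of 4 → fraction 1/2
Expected count = 1/2 × 504 = 252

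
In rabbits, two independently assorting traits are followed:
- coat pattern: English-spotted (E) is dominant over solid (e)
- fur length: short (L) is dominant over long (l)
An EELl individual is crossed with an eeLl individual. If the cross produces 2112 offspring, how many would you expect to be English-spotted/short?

Dihybrid cross EELl × eeLl — consider each gene separately:
coat pattern: EE × ee → 4 Ee → 4 E_ (out of 4)
fur length: Ll × Ll → 1 LL, 2 Ll, 1 ll → 3 L_ : 1 ll (out of 4)
Combine (counts out of 4 × 4 = 16): English-spotted/short (E_L_) = 4×3 = 12; English-spotted/long (E_ll) = 4×1 = 4
Phenotype counts (out of 16): 12 English-spotted/short, 4 English-spotted/long
English-spotted/short: 12 out of 16 → fraction 3/4
Expected count = 3/4 × 2112 = 1584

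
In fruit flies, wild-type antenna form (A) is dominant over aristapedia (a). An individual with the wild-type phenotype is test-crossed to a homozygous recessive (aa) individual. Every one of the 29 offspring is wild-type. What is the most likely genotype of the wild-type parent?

Test cross: ? × aa
All offspring are wild-type.
If the unknown parent were heterozygous (Aa), about half of 29 offspring would be aristapedia; none are. The unknown parent is most likely homozygous dominant (AA).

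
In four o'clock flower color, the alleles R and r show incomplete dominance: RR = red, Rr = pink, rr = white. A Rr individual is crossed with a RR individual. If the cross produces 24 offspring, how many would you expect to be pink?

Punnett square for Rr × RR:
Offspring genotypes: 2 RR, 2 Rr
Phenotype counts: 2 red, 2 pink
pink: 2 out of 4 → fraction 1/2
Expected count = 1/2 × 24 = 12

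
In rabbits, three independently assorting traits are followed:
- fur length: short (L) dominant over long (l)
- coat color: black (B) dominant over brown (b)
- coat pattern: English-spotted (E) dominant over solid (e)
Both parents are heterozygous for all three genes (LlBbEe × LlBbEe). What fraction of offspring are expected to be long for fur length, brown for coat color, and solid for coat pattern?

Trihybrid cross: LlBbEe × LlBbEe
Each trait segregates independently with a 3:1 phenotypic ratio, so each gene contributes 3/4 (dominant) or 1/4 (recessive).
Target: long (fur length), brown (coat color), solid (coat pattern)
Probability = product of independent per-trait probabilities
= 1/4 × 1/4 × 1/4 = 1/64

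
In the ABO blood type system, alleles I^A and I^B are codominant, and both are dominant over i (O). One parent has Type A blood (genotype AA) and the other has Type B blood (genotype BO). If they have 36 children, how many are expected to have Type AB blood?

Cross: AA × BO
Possible offspring genotypes: 2 AB, 2 AO
Blood type counts: 2 Type AB, 2 Type A
Probability of Type AB: 2/4 = 1/2
Expected count = 1/2 × 36 = 18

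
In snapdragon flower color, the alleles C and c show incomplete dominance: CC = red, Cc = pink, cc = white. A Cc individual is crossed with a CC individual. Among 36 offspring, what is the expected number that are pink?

Punnett square for Cc × CC:
Offspring genotypes: 2 CC, 2 Cc
Phenotype counts: 2 red, 2 pink
pink: 2 out of 4 → fraction 1/2
Expected count = 1/2 × 36 = 18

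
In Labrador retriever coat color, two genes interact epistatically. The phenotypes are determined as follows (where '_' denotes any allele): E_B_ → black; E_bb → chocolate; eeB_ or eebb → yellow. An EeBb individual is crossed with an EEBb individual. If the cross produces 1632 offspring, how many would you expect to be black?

Cross: EeBb × EEBb — consider each gene separately:
E gene: Ee × EE → 2 EE, 2 Ee → 4 E_ (out of 4)
B gene: Bb × Bb → 1 BB, 2 Bb, 1 bb → 3 B_ : 1 bb (out of 4)
Genotype classes (out of 4 × 4 = 16): E_B_ = 4×3 = 12; E_bb = 4×1 = 4
Apply the phenotype rules: E_B_ (12) → black; E_bb (4) → chocolate
Phenotype counts (out of 16): 12 black, 4 chocolate
black: 12 out of 16 → fraction 3/4
Expected count = 3/4 × 1632 = 1224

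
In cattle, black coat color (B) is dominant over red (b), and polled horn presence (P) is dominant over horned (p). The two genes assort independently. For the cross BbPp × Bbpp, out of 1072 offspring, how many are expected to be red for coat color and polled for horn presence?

Dihybrid cross BbPp × Bbpp — consider each gene separately:
coat color: Bb × Bb → 1 BB, 2 Bb, 1 bb → 3 B_ : 1 bb (out of 4)
horn presence: Pp × pp → 2 Pp, 2 pp → 2 P_ : 2 pp (out of 4)
Looking for: red (bb) and polled (P_)
P(red) = 1/4, P(polled) = 2/4
P(both) = 1/4 × 2/4 = 2/16 = 1/8
Expected count = 1/8 × 1072 = 134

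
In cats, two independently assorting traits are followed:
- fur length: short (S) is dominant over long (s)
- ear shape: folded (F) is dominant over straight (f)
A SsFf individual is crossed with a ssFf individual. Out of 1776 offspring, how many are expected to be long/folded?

Dihybrid cross SsFf × ssFf — consider each gene separately:
fur length: Ss × ss → 2 Ss, 2 ss → 2 S_ : 2 ss (out of 4)
ear shape: Ff × Ff → 1 FF, 2 Ff, 1 ff → 3 F_ : 1 ff (out of 4)
Combine (counts out of 4 × 4 = 16): short/folded (S_F_) = 2×3 = 6; short/straight (S_ff) = 2×1 = 2; long/folded (ssF_) = 2×3 = 6; long/straight (ssff) = 2×1 = 2
Phenotype counts (out of 16): 6 short/folded, 2 short/straight, 6 long/folded, 2 long/straight
long/folded: 6 out of 16 → fraction 3/8
Expected count = 3/8 × 1776 = 666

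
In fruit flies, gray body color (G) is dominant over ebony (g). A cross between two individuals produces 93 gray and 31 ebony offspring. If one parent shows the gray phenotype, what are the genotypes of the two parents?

Observed offspring: 93 gray, 31 ebony
The observed ratio simplifies to 3:1. Ebony (gg) offspring appear, so each parent must contribute one g allele. The parent stated to show gray carries G, so it is Gg. The other parent is then either Gg or gg: Gg × gg would give a 1:1 split, whereas Gg × Gg gives 3:1 — matching the data. So both parents are heterozygous (Gg × Gg).
Parent genotypes: Gg × Gg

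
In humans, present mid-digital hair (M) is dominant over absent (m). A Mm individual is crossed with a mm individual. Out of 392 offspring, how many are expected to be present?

Punnett square for Mm × mm:
Offspring genotypes: 2 Mm, 2 mm
present: 2, absent: 2
present: 2 out of 4 → fraction 1/2
Expected count = 1/2 × 392 = 196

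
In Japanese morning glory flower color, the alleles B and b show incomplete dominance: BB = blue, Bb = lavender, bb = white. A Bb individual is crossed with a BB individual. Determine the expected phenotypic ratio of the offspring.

Punnett square for Bb × BB:
Offspring genotypes: 2 BB, 2 Bb
Phenotype counts: 2 blue, 2 lavender
Ratio: 1 blue : 1 lavender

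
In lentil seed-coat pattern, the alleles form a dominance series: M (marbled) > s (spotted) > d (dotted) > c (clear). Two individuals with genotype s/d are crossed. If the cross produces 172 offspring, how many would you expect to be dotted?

Cross: s/d × s/d
Allele dominance: M > s > d > c
Offspring genotypes: 1 s/s, 2 s/d, 1 d/d
Phenotype counts: 3 spotted, 1 dotted
dotted: 1 out of 4 → fraction 1/4
Expected count = 1/4 × 172 = 43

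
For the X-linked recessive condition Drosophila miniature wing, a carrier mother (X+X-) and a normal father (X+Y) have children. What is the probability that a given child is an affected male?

Cross: X+X- × X+Y
Offspring: 1 X+X+, 1 X+Y, 1 X+X-, 1 X-Y
Probability of an affected male: 1/4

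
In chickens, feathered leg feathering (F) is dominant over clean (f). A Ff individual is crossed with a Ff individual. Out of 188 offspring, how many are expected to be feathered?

Punnett square for Ff × Ff:
Offspring genotypes: 1 FF, 2 Ff, 1 ff
feathered: 3, clean: 1
feathered: 3 out of 4 → fraction 3/4
Expected count = 3/4 × 188 = 141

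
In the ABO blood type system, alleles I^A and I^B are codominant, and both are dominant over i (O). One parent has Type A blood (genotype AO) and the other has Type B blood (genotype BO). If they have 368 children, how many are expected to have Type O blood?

Cross: AO × BO
Possible offspring genotypes: 1 AB, 1 AO, 1 BO, 1 OO
Blood type counts: 1 Type AB, 1 Type A, 1 Type B, 1 Type O
Probability of Type O: 1/4
Expected count = 1/4 × 368 = 92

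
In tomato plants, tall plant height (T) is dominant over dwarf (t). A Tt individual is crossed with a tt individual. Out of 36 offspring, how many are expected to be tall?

Punnett square for Tt × tt:
Offspring genotypes: 2 Tt, 2 tt
tall: 2, dwarf: 2
tall: 2 out of 4 → fraction 1/2
Expected count = 1/2 × 36 = 18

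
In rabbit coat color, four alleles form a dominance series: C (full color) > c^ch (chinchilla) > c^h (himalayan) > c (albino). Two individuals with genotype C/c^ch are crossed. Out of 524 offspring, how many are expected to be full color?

Cross: C/c^ch × C/c^ch
Allele dominance: C > c^ch > c^h > c
Offspring genotypes: 1 C/C, 2 C/c^ch, 1 c^ch/c^ch
Phenotype counts: 3 full color, 1 chinchilla
full color: 3 out of 4 → fraction 3/4
Expected count = 3/4 × 524 = 393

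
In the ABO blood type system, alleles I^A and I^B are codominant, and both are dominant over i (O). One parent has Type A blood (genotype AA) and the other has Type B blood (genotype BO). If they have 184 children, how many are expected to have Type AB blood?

Cross: AA × BO
Possible offspring genotypes: 2 AB, 2 AO
Blood type counts: 2 Type AB, 2 Type A
Probability of Type AB: 2/4 = 1/2
Expected count = 1/2 × 184 = 92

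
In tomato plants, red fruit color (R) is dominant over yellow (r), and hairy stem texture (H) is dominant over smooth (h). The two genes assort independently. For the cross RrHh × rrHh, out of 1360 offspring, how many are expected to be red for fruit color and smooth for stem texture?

Dihybrid cross RrHh × rrHh — consider each gene separately:
fruit color: Rr × rr → 2 Rr, 2 rr → 2 R_ : 2 rr (out of 4)
stem texture: Hh × Hh → 1 HH, 2 Hh, 1 hh → 3 H_ : 1 hh (out of 4)
Looking for: red (R_) and smooth (hh)
P(red) = 2/4, P(smooth) = 1/4
P(both) = 2/4 × 1/4 = 2/16 = 1/8
Expected count = 1/8 × 1360 = 170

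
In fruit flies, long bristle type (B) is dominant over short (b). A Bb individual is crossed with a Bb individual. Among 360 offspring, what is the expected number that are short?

Punnett square for Bb × Bb:
Offspring genotypes: 1 BB, 2 Bb, 1 bb
long: 3, short: 1
short: 1 out of 4 → fraction 1/4
Expected count = 1/4 × 360 = 90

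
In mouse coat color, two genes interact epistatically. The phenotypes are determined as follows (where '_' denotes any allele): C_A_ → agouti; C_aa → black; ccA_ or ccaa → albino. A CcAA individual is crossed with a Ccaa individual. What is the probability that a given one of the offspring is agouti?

Cross: CcAA × Ccaa — consider each gene separately:
C gene: Cc × Cc → 1 CC, 2 Cc, 1 cc → 3 C_ : 1 cc (out of 4)
A gene: AA × aa → 4 Aa → 4 A_ (out of 4)
Genotype classes (out of 4 × 4 = 16): C_A_ = 3×4 = 12; ccA_ = 1×4 = 4
Apply the phenotype rules: C_A_ (12) → agouti; ccA_ (4) → albino
Phenotype counts (out of 16): 12 agouti, 4 albino
agouti: 12 out of 16
Probability: 12/16 = 3/4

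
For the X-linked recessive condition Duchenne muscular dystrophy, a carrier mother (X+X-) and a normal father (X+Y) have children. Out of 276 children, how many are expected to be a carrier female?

Cross: X+X- × X+Y
Offspring: 1 X+X+, 1 X+Y, 1 X+X-, 1 X-Y
Probability of a carrier female: 1/4
Expected count = 1/4 × 276 = 69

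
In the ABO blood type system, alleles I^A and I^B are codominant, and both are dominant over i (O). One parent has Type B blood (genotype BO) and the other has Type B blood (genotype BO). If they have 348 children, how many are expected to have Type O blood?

Cross: BO × BO
Possible offspring genotypes: 1 BB, 2 BO, 1 OO
Blood type counts: 3 Type B, 1 Type O
Probability of Type O: 1/4
Expected count = 1/4 × 348 = 87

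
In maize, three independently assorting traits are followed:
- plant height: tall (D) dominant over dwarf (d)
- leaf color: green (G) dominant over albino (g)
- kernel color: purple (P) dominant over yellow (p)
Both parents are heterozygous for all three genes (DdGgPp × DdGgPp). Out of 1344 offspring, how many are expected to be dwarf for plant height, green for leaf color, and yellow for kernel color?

Trihybrid cross: DdGgPp × DdGgPp
Each trait segregates independently with a 3:1 phenotypic ratio, so each gene contributes 3/4 (dominant) or 1/4 (recessive).
Target: dwarf (plant height), green (leaf color), yellow (kernel color)
Probability = product of independent per-trait probabilities
= 1/4 × 3/4 × 1/4 = 3/64
Expected count = 3/64 × 1344 = 63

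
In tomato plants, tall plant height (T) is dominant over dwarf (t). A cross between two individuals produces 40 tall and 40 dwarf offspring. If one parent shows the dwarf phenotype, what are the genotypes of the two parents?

Observed offspring: 40 tall, 40 dwarf
The observed ratio simplifies to 1:1. One parent shows dwarf, so its genotype must be tt. A 1:1 offspring split requires the other parent to be heterozygous (Tt).
Parent genotypes: tt × Tt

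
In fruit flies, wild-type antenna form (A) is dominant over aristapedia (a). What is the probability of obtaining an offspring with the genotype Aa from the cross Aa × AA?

Punnett square for Aa × AA:
Offspring genotypes: 2 AA, 2 Aa
Total offspring: 4
Count with target: 2
Probability: 2/4 = 1/2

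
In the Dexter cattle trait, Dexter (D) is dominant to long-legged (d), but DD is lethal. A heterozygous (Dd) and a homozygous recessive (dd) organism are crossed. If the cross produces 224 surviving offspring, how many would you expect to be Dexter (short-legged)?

Cross: Dd × dd
Punnett square offspring (before lethality): 2 Dd, 2 dd
No DD offspring are produced in this cross.
Dexter (short-legged): 2 out of 4 → fraction 1/2
Expected count = 1/2 × 224 = 112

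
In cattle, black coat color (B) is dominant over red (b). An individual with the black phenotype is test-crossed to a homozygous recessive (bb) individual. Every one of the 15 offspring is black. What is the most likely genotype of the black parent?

Test cross: ? × bb
All offspring are black.
If the unknown parent were heterozygous (Bb), about half of 15 offspring would be red; none are. The unknown parent is most likely homozygous dominant (BB).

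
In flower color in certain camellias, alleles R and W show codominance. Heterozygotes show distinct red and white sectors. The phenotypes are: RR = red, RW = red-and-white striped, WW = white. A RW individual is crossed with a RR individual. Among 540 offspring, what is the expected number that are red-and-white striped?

Punnett square for RW × RR:
Offspring genotypes: 2 RR, 2 RW
Phenotype counts: 2 red, 2 red-and-white striped
red-and-white striped: 2 out of 4 → fraction 1/2
Expected count = 1/2 × 540 = 270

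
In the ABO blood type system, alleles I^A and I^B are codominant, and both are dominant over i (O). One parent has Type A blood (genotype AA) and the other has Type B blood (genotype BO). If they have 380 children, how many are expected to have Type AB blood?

Cross: AA × BO
Possible offspring genotypes: 2 AB, 2 AO
Blood type counts: 2 Type AB, 2 Type A
Probability of Type AB: 2/4 = 1/2
Expected count = 1/2 × 380 = 190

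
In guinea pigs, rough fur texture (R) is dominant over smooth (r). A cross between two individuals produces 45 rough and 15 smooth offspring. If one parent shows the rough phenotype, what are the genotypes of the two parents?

Observed offspring: 45 rough, 15 smooth
The observed ratio simplifies to 3:1. Smooth (rr) offspring appear, so each parent must contribute one r allele. The parent stated to show rough carries R, so it is Rr. The other parent is then either Rr or rr: Rr × rr would give a 1:1 split, whereas Rr × Rr gives 3:1 — matching the data. So both parents are heterozygous (Rr × Rr).
Parent genotypes: Rr × Rr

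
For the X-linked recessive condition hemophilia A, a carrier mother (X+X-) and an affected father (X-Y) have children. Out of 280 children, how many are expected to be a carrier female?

Cross: X+X- × X-Y
Offspring: 1 X+X-, 1 X+Y, 1 X-X-, 1 X-Y
Probability of a carrier female: 1/4
Expected count = 1/4 × 280 = 70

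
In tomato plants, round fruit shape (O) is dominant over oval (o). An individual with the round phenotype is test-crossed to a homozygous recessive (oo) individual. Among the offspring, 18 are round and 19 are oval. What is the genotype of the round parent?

Test cross: ? × oo
Offspring: 18 round, 19 oval — approximately 1:1.
A 1:1 ratio in a test cross indicates the unknown parent is heterozygous (Oo).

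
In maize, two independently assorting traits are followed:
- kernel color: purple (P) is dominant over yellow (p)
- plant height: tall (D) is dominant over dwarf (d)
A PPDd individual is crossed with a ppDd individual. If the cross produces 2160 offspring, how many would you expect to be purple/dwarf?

Dihybrid cross PPDd × ppDd — consider each gene separately:
kernel color: PP × pp → 4 Pp → 4 P_ (out of 4)
plant height: Dd × Dd → 1 DD, 2 Dd, 1 dd → 3 D_ : 1 dd (out of 4)
Combine (counts out of 4 × 4 = 16): purple/tall (P_D_) = 4×3 = 12; purple/dwarf (P_dd) = 4×1 = 4
Phenotype counts (out of 16): 12 purple/tall, 4 purple/dwarf
purple/dwarf: 4 out of 16 → fraction 1/4
Expected count = 1/4 × 2160 = 540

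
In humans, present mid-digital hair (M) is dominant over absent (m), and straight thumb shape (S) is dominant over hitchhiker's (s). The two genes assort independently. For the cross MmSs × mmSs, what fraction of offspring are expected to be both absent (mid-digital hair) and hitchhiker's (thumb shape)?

Dihybrid cross MmSs × mmSs — consider each gene separately:
mid-digital hair: Mm × mm → 2 Mm, 2 mm → 2 M_ : 2 mm (out of 4)
thumb shape: Ss × Ss → 1 SS, 2 Ss, 1 ss → 3 S_ : 1 ss (out of 4)
Looking for: absent (mm) and hitchhiker's (ss)
P(absent) = 2/4, P(hitchhiker's) = 1/4
P(both) = 2/4 × 1/4 = 2/16 = 1/8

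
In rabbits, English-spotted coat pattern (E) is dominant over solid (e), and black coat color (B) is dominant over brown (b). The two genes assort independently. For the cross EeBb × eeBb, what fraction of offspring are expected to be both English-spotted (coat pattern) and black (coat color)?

Dihybrid cross EeBb × eeBb — consider each gene separately:
coat pattern: Ee × ee → 2 Ee, 2 ee → 2 E_ : 2 ee (out of 4)
coat color: Bb × Bb → 1 BB, 2 Bb, 1 bb → 3 B_ : 1 bb (out of 4)
Looking for: English-spotted (E_) and black (B_)
P(English-spotted) = 2/4, P(black) = 3/4
P(both) = 2/4 × 3/4 = 6/16 = 3/8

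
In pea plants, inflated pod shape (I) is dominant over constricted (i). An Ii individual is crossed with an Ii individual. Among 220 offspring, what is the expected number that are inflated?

Punnett square for Ii × Ii:
Offspring genotypes: 1 II, 2 Ii, 1 ii
inflated: 3, constricted: 1
inflated: 3 out of 4 → fraction 3/4
Expected count = 3/4 × 220 = 165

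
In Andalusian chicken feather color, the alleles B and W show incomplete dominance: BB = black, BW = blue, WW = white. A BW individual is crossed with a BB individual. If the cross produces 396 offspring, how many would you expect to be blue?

Punnett square for BW × BB:
Offspring genotypes: 2 BB, 2 BW
Phenotype counts: 2 black, 2 blue
blue: 2 out of 4 → fraction 1/2
Expected count = 1/2 × 396 = 198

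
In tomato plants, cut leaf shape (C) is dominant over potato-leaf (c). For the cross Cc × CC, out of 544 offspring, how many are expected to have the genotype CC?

Punnett square for Cc × CC:
Offspring genotypes: 2 CC, 2 Cc
Total offspring: 4
Count with target: 2
Probability: 2/4 = 1/2
Expected count = 1/2 × 544 = 272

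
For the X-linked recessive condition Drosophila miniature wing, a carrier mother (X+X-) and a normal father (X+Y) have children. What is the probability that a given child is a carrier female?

Cross: X+X- × X+Y
Offspring: 1 X+X+, 1 X+Y, 1 X+X-, 1 X-Y
Probability of a carrier female: 1/4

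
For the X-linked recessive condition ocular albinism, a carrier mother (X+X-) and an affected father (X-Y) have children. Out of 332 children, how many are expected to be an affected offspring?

Cross: X+X- × X-Y
Offspring: 1 X+X-, 1 X+Y, 1 X-X-, 1 X-Y
Probability of an affected offspring: 2/4 = 1/2
Expected count = 1/2 × 332 = 166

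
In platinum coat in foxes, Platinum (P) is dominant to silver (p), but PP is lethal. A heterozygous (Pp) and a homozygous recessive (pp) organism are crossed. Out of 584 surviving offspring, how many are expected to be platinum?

Cross: Pp × pp
Punnett square offspring (before lethality): 2 Pp, 2 pp
No PP offspring are produced in this cross.
platinum: 2 out of 4 → fraction 1/2
Expected count = 1/2 × 584 = 292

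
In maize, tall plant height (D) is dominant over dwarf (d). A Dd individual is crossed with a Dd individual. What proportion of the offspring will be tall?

Punnett square for Dd × Dd:
Offspring genotypes: 1 DD, 2 Dd, 1 dd
tall: 3, dwarf: 1
tall: 3 out of 4
Probability: 3/4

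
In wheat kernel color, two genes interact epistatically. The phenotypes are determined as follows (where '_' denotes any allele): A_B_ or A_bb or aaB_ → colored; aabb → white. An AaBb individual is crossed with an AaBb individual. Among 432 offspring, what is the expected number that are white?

Cross: AaBb × AaBb — consider each gene separately:
A gene: Aa × Aa → 1 AA, 2 Aa, 1 aa → 3 A_ : 1 aa (out of 4)
B gene: Bb × Bb → 1 BB, 2 Bb, 1 bb → 3 B_ : 1 bb (out of 4)
Genotype classes (out of 4 × 4 = 16): A_B_ = 3×3 = 9; A_bb = 3×1 = 3; aaB_ = 1×3 = 3; aabb = 1×1 = 1
Apply the phenotype rules: A_B_ (9) + A_bb (3) + aaB_ (3) → colored; aabb (1) → white
Phenotype counts (out of 16): 15 colored, 1 white
white: 1 out of 16 → fraction 1/16
Expected count = 1/16 × 432 = 27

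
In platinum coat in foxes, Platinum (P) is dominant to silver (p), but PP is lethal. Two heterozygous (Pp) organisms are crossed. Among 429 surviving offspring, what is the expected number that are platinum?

Cross: Pp × Pp
Punnett square offspring (before lethality): 1 PP, 2 Pp, 1 pp
The PP genotype is lethal (embryos die); surviving offspring: 2 Pp, 1 pp
platinum: 2 out of 3 → fraction 2/3
Expected count = 2/3 × 429 = 286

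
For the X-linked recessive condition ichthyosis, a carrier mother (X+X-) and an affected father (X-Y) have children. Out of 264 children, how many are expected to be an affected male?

Cross: X+X- × X-Y
Offspring: 1 X+X-, 1 X+Y, 1 X-X-, 1 X-Y
Probability of an affected male: 1/4
Expected count = 1/4 × 264 = 66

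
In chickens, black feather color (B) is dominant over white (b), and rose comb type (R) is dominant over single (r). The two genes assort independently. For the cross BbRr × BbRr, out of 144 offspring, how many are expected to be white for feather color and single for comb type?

Dihybrid cross BbRr × BbRr — consider each gene separately:
feather color: Bb × Bb → 1 BB, 2 Bb, 1 bb → 3 B_ : 1 bb (out of 4)
comb type: Rr × Rr → 1 RR, 2 Rr, 1 rr → 3 R_ : 1 rr (out of 4)
Looking for: white (bb) and single (rr)
P(white) = 1/4, P(single) = 1/4
P(both) = 1/4 × 1/4 = 1/16
Expected count = 1/16 × 144 = 9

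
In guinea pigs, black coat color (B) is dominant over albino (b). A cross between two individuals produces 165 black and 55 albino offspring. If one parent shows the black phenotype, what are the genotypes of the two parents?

Observed offspring: 165 black, 55 albino
The observed ratio simplifies to 3:1. Albino (bb) offspring appear, so each parent must contribute one b allele. The parent stated to show black carries B, so it is Bb. The other parent is then either Bb or bb: Bb × bb would give a 1:1 split, whereas Bb × Bb gives 3:1 — matching the data. So both parents are heterozygous (Bb × Bb).
Parent genotypes: Bb × Bb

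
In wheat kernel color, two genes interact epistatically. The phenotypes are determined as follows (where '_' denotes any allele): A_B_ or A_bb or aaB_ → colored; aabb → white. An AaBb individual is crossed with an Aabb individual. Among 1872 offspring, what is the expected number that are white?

Cross: AaBb × Aabb — consider each gene separately:
A gene: Aa × Aa → 1 AA, 2 Aa, 1 aa → 3 A_ : 1 aa (out of 4)
B gene: Bb × bb → 2 Bb, 2 bb → 2 B_ : 2 bb (out of 4)
Genotype classes (out of 4 × 4 = 16): A_B_ = 3×2 = 6; A_bb = 3×2 = 6; aaB_ = 1×2 = 2; aabb = 1×2 = 2
Apply the phenotype rules: A_B_ (6) + A_bb (6) + aaB_ (2) → colored; aabb (2) → white
Phenotype counts (out of 16): 14 colored, 2 white
white: 2 out of 16 → fraction 1/8
Expected count = 1/8 × 1872 = 234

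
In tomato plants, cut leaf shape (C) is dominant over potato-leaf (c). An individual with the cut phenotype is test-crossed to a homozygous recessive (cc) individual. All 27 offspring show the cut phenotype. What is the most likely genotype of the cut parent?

Test cross: ? × cc
All offspring are cut.
If the unknown parent were heterozygous (Cc), about half of 27 offspring would be potato-leaf; none are. The unknown parent is most likely homozygous dominant (CC).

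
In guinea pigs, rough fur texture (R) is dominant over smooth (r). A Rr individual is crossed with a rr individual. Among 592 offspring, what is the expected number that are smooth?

Punnett square for Rr × rr:
Offspring genotypes: 2 Rr, 2 rr
rough: 2, smooth: 2
smooth: 2 out of 4 → fraction 1/2
Expected count = 1/2 × 592 = 296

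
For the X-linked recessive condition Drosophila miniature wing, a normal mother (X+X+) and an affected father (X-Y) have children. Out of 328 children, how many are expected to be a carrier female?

Cross: X+X+ × X-Y
Offspring: 2 X+X-, 2 X+Y
Probability of a carrier female: 2/4 = 1/2
Expected count = 1/2 × 328 = 164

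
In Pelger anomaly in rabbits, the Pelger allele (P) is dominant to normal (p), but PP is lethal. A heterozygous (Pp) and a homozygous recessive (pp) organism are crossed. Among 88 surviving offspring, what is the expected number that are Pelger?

Cross: Pp × pp
Punnett square offspring (before lethality): 2 Pp, 2 pp
No PP offspring are produced in this cross.
Pelger: 2 out of 4 → fraction 1/2
Expected count = 1/2 × 88 = 44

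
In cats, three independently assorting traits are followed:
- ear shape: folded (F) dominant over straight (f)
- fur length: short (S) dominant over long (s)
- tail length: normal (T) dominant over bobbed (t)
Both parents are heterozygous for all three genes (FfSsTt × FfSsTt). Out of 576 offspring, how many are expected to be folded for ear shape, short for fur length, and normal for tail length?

Trihybrid cross: FfSsTt × FfSsTt
Each trait segregates independently with a 3:1 phenotypic ratio, so each gene contributes 3/4 (dominant) or 1/4 (recessive).
Target: folded (ear shape), short (fur length), normal (tail length)
Probability = product of independent per-trait probabilities
= 3/4 × 3/4 × 3/4 = 27/64
Expected count = 27/64 × 576 = 243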